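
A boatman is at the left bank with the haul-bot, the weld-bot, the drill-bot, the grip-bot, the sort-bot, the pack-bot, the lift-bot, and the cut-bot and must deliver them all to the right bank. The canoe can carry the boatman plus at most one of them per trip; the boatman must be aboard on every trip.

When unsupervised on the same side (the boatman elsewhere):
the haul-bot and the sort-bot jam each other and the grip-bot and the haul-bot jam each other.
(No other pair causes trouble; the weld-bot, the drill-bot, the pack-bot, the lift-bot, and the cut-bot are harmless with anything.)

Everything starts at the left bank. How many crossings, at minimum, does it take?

17

Counting alone: the boatman can take at most 1 across per trip to the right bank, so moving all 8 needs at least 8 loaded trips out, with a return between consecutive ones — at least 15 crossings.
The safety rule pushes this higher. Following every safe sequence of crossings, the most of the 8 that can be at the right bank as the canoe arrives there on crossing 15 is 7 — never all 8.
So no plan with fewer than 17 crossings exists, and this one achieves 17:
1. Boatman goes to the right bank with the haul-bot.
2. Boatman goes back to the left bank alone.
3. Boatman goes to the right bank with the weld-bot.
4. Boatman goes back to the left bank alone.
5. Boatman goes to the right bank with the drill-bot.
6. Boatman goes back to the left bank alone.
7. Boatman goes to the right bank with the grip-bot.
8. Boatman goes back to the left bank with the haul-bot.
9. Boatman goes to the right bank with the sort-bot.
10. Boatman goes back to the left bank alone.
11. Boatman goes to the right bank with the pack-bot.
12. Boatman goes back to the left bank alone.
13. Boatman goes to the right bank with the lift-bot.
14. Boatman goes back to the left bank alone.
15. Boatman goes to the right bank with the cut-bot.
16. Boatman goes back to the left bank alone.
17. Boatman goes to the right bank with the haul-bot.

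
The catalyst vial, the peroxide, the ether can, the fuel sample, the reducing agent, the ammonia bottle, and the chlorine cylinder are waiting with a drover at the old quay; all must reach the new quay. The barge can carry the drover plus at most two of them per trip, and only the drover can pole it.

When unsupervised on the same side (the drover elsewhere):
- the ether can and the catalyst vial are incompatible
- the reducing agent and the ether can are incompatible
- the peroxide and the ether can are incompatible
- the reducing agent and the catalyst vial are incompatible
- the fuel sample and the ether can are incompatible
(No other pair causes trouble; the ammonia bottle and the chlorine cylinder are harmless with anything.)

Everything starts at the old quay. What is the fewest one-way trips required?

Counting alone: the drover can take at most 2 across per trip to the new quay, so moving all 7 needs at least 4 loaded trips out, with a return between consecutive ones — at least 7 crossings.
The safety rule pushes this higher. Following every safe sequence of crossings, the most of the 7 that can be at the new quay as the barge arrives there on crossings 7, 9 is 5, 6 respectively — never all 7.
So no plan with fewer than 11 crossings exists, and this one achieves 11:
1. Drover goes to the new quay with the catalyst vial and the ether can.  [the old quay: the ammonia bottle, the chlorine cylinder, the fuel sample, the peroxide, the reducing agent | the new quay: the catalyst vial, the ether can]
2. Drover goes back to the old quay with the catalyst vial.  [the old quay: the ammonia bottle, the catalyst vial, the chlorine cylinder, the fuel sample, the peroxide, the reducing agent | the new quay: the ether can]
3. Drover goes to the new quay with the catalyst vial and the peroxide.  [the old quay: the ammonia bottle, the chlorine cylinder, the fuel sample, the reducing agent | the new quay: the catalyst vial, the ether can, the peroxide]
4. Drover goes back to the old quay with the ether can.  [the old quay: the ammonia bottle, the chlorine cylinder, the ether can, the fuel sample, the reducing agent | the new quay: the catalyst vial, the peroxide]
5. Drover goes to the new quay with the ether can and the fuel sample.  [the old quay: the ammonia bottle, the chlorine cylinder, the reducing agent | the new quay: the catalyst vial, the ether can, the fuel sample, the peroxide]
6. Drover goes back to the old quay with the ether can.  [the old quay: the ammonia bottle, the chlorine cylinder, the ether can, the reducing agent | the new quay: the catalyst vial, the fuel sample, the peroxide]
7. Drover goes to the new quay with the ammonia bottle and the ether can.  [the old quay: the chlorine cylinder, the reducing agent | the new quay: the ammonia bottle, the catalyst vial, the ether can, the fuel sample, the peroxide]
8. Drover goes back to the old quay with the ether can.  [the old quay: the chlorine cylinder, the ether can, the reducing agent | the new quay: the ammonia bottle, the catalyst vial, the fuel sample, the peroxide]
9. Drover goes to the new quay with the chlorine cylinder and the ether can.  [the old quay: the reducing agent | the new quay: the ammonia bottle, the catalyst vial, the chlorine cylinder, the ether can, the fuel sample, the peroxide]
10. Drover goes back to the old quay with the ether can.  [the old quay: the ether can, the reducing agent | the new quay: the ammonia bottle, the catalyst vial, the chlorine cylinder, the fuel sample, the peroxide]
11. Drover goes to the new quay with the ether can and the reducing agent.  [the old quay: — | the new quay: the ammonia bottle, the catalyst vial, the chlorine cylinder, the ether can, the fuel sample, the peroxide, the reducing agent]

11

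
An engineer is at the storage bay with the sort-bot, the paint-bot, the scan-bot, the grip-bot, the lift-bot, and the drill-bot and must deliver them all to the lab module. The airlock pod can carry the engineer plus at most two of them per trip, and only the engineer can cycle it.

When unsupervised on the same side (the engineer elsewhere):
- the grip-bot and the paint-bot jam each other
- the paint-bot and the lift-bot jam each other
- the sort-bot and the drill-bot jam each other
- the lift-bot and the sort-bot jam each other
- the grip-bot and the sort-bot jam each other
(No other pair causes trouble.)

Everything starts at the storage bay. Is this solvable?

Yes

1. Engineer goes to the lab module with the paint-bot and the sort-bot.
2. Engineer goes back to the storage bay alone.
3. Engineer goes to the lab module with the grip-bot and the scan-bot.
4. Engineer goes back to the storage bay with the paint-bot and the sort-bot.
5. Engineer goes to the lab module with the drill-bot and the lift-bot.
6. Engineer goes back to the storage bay alone.
7. Engineer goes to the lab module with the paint-bot and the sort-bot.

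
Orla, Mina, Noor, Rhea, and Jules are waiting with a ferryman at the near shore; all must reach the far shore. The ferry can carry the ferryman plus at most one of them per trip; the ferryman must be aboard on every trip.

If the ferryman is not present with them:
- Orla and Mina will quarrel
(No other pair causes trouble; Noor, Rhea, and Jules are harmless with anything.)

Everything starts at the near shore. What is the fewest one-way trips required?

Counting alone: the ferryman can take at most 1 across per trip to the far shore, so moving all 5 needs at least 5 loaded trips out, with a return between consecutive ones — at least 9 crossings.
The plan below uses exactly 9 crossings, so it is optimal:
1. Ferryman goes to the far shore with Orla.  [the near shore: Jules, Mina, Noor, Rhea | the far shore: Orla]
2. Ferryman goes back to the near shore alone.  [the near shore: Jules, Mina, Noor, Rhea | the far shore: Orla]
3. Ferryman goes to the far shore with Noor.  [the near shore: Jules, Mina, Rhea | the far shore: Noor, Orla]
4. Ferryman goes back to the near shore alone.  [the near shore: Jules, Mina, Rhea | the far shore: Noor, Orla]
5. Ferryman goes to the far shore with Rhea.  [the near shore: Jules, Mina | the far shore: Noor, Orla, Rhea]
6. Ferryman goes back to the near shore alone.  [the near shore: Jules, Mina | the far shore: Noor, Orla, Rhea]
7. Ferryman goes to the far shore with Jules.  [the near shore: Mina | the far shore: Jules, Noor, Orla, Rhea]
8. Ferryman goes back to the near shore alone.  [the near shore: Mina | the far shore: Jules, Noor, Orla, Rhea]
9. Ferryman goes to the far shore with Mina.  [the near shore: — | the far shore: Jules, Mina, Noor, Orla, Rhea]

9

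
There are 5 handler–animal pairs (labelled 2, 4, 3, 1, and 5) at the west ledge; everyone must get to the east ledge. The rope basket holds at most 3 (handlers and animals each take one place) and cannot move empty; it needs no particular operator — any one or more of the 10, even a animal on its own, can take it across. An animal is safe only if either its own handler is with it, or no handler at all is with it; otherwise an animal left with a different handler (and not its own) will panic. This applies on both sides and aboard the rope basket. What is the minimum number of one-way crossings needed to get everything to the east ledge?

Counting alone: each trip to the east ledge takes at most 3 across and each return brings at least 1 back, so after t trips out (and t−1 returns) at most 3t − (t−1) of the 10 are across; that first reaches 10 at t = 5, so at least 9 crossings are needed.
The safety rule pushes this higher. Following every safe sequence of crossings, the most of the 10 that can be at the east ledge as the rope basket arrives there on crossing 9 is 9 — never all 10.
So no plan with fewer than 11 crossings exists, and this one achieves 11:
1. animal 2 and handler 2 cross → the east ledge.
2. handler 2 crosses ← the west ledge.
3. animal 1, animal 3, and animal 4 cross → the east ledge.
4. animal 2 crosses ← the west ledge.
5. handler 1, handler 3, and handler 4 cross → the east ledge.
6. animal 4 and handler 4 cross ← the west ledge.
7. handler 2, handler 4, and handler 5 cross → the east ledge.
8. animal 3 crosses ← the west ledge.
9. animal 2 and animal 4 cross → the east ledge.
10. animal 2 crosses ← the west ledge.
11. animal 2, animal 3, and animal 5 cross → the east ledge.

11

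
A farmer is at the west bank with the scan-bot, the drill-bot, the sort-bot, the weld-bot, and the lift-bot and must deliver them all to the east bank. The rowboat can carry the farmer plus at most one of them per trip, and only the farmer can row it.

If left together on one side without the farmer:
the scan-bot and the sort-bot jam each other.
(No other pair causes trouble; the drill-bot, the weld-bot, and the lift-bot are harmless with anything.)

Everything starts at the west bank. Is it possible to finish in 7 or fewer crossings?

Counting alone: the farmer can take at most 1 across per trip to the east bank, so moving all 5 needs at least 5 loaded trips out, with a return between consecutive ones — at least 9 crossings.
Since 7 < 9, 7 crossings cannot be enough. (The shortest complete plan in fact takes 9:)
1. Farmer goes to the east bank with the scan-bot.  [the west bank: the drill-bot, the lift-bot, the sort-bot, the weld-bot | the east bank: the scan-bot]
2. Farmer goes back to the west bank alone.  [the west bank: the drill-bot, the lift-bot, the sort-bot, the weld-bot | the east bank: the scan-bot]
3. Farmer goes to the east bank with the drill-bot.  [the west bank: the lift-bot, the sort-bot, the weld-bot | the east bank: the drill-bot, the scan-bot]
4. Farmer goes back to the west bank alone.  [the west bank: the lift-bot, the sort-bot, the weld-bot | the east bank: the drill-bot, the scan-bot]
5. Farmer goes to the east bank with the weld-bot.  [the west bank: the lift-bot, the sort-bot | the east bank: the drill-bot, the scan-bot, the weld-bot]
6. Farmer goes back to the west bank alone.  [the west bank: the lift-bot, the sort-bot | the east bank: the drill-bot, the scan-bot, the weld-bot]
7. Farmer goes to the east bank with the lift-bot.  [the west bank: the sort-bot | the east bank: the drill-bot, the lift-bot, the scan-bot, the weld-bot]
8. Farmer goes back to the west bank alone.  [the west bank: the sort-bot | the east bank: the drill-bot, the lift-bot, the scan-bot, the weld-bot]
9. Farmer goes to the east bank with the sort-bot.  [the west bank: — | the east bank: the drill-bot, the lift-bot, the scan-bot, the sort-bot, the weld-bot]

No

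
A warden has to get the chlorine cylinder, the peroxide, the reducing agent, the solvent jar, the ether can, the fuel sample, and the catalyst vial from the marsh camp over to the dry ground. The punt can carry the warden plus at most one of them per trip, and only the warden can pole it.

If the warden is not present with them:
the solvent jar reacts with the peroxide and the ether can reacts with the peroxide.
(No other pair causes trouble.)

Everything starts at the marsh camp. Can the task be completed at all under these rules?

1. Warden goes to the dry ground with the peroxide.
2. Warden goes back to the marsh camp alone.
3. Warden goes to the dry ground with the chlorine cylinder.
4. Warden goes back to the marsh camp alone.
5. Warden goes to the dry ground with the reducing agent.
6. Warden goes back to the marsh camp alone.
7. Warden goes to the dry ground with the solvent jar.
8. Warden goes back to the marsh camp with the peroxide.
9. Warden goes to the dry ground with the ether can.
10. Warden goes back to the marsh camp alone.
11. Warden goes to the dry ground with the fuel sample.
12. Warden goes back to the marsh camp alone.
13. Warden goes to the dry ground with the catalyst vial.
14. Warden goes back to the marsh camp alone.
15. Warden goes to the dry ground with the peroxide.

Yes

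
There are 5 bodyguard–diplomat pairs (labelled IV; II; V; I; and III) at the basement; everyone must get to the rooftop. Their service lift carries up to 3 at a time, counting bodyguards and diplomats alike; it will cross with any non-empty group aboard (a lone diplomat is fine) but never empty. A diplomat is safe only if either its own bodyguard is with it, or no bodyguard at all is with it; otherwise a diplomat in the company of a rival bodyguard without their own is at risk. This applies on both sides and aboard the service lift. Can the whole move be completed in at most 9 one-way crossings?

No

Counting alone: each trip to the rooftop takes at most 3 across and each return brings at least 1 back, so after t trips out (and t−1 returns) at most 3t − (t−1) of the 10 are across; that first reaches 10 at t = 5, so at least 9 crossings are needed.
The safety rule pushes this higher. Following every safe sequence of crossings, the most of the 10 that can be at the rooftop as the service lift arrives there on crossing 9 is 9 — never all 10.
So the move cannot be finished within 9 crossings. (The shortest complete plan takes 11:)
1. bodyguard IV and diplomat IV cross → the rooftop.
2. bodyguard IV crosses ← the basement.
3. diplomat I, diplomat II, and diplomat V cross → the rooftop.
4. diplomat IV crosses ← the basement.
5. bodyguard I, bodyguard II, and bodyguard V cross → the rooftop.
6. bodyguard II and diplomat II cross ← the basement.
7. bodyguard II, bodyguard III, and bodyguard IV cross → the rooftop.
8. diplomat V crosses ← the basement.
9. diplomat II and diplomat IV cross → the rooftop.
10. diplomat IV crosses ← the basement.
11. diplomat III, diplomat IV, and diplomat V cross → the rooftop.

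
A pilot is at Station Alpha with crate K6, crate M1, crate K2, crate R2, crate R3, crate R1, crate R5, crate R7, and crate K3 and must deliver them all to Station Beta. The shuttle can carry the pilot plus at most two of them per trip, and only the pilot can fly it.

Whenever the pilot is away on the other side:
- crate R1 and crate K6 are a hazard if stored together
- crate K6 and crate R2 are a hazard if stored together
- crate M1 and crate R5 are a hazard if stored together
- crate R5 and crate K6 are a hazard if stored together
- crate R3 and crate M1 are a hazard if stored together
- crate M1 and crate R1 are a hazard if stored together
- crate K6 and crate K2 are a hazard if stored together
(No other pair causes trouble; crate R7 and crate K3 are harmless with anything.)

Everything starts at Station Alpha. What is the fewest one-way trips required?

Counting alone: the pilot can take at most 2 across per trip to Station Beta, so moving all 9 needs at least 5 loaded trips out, with a return between consecutive ones — at least 9 crossings.
The safety rule pushes this higher. Following every safe sequence of crossings, the most of the 9 that can be at Station Beta as the shuttle arrives there on crossing 9 is 8 — never all 9.
So no plan with fewer than 11 crossings exists, and this one achieves 11:
1. Pilot goes to Station Beta with crate K6 and crate M1.
2. Pilot goes back to Station Alpha alone.
3. Pilot goes to Station Beta with crate R3.
4. Pilot goes back to Station Alpha with crate M1.
5. Pilot goes to Station Beta with crate R1 and crate R5.
6. Pilot goes back to Station Alpha with crate K6.
7. Pilot goes to Station Beta with crate K2 and crate R2.
8. Pilot goes back to Station Alpha alone.
9. Pilot goes to Station Beta with crate K3 and crate R7.
10. Pilot goes back to Station Alpha alone.
11. Pilot goes to Station Beta with crate K6 and crate M1.

11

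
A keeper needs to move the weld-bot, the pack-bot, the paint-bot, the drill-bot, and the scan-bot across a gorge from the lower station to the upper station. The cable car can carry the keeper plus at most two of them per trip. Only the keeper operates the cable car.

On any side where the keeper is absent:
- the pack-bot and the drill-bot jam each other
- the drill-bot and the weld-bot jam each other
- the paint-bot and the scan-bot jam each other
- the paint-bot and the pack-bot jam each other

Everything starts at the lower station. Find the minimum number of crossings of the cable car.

7

Counting alone: the keeper can take at most 2 across per trip to the upper station, so moving all 5 needs at least 3 loaded trips out, with a return between consecutive ones — at least 5 crossings.
The safety rule pushes this higher. Following every safe sequence of crossings, the most of the 5 that can be at the upper station as the cable car arrives there on crossing 5 is 4 — never all 5.
So no plan with fewer than 7 crossings exists, and this one achieves 7:
1. Keeper goes to the upper station with the drill-bot and the paint-bot.  [the lower station: the pack-bot, the scan-bot, the weld-bot | the upper station: the drill-bot, the paint-bot]
2. Keeper goes back to the lower station alone.  [the lower station: the pack-bot, the scan-bot, the weld-bot | the upper station: the drill-bot, the paint-bot]
3. Keeper goes to the upper station with the weld-bot.  [the lower station: the pack-bot, the scan-bot | the upper station: the drill-bot, the paint-bot, the weld-bot]
4. Keeper goes back to the lower station with the drill-bot.  [the lower station: the drill-bot, the pack-bot, the scan-bot | the upper station: the paint-bot, the weld-bot]
5. Keeper goes to the upper station with the pack-bot and the scan-bot.  [the lower station: the drill-bot | the upper station: the pack-bot, the paint-bot, the scan-bot, the weld-bot]
6. Keeper goes back to the lower station with the paint-bot.  [the lower station: the drill-bot, the paint-bot | the upper station: the pack-bot, the scan-bot, the weld-bot]
7. Keeper goes to the upper station with the drill-bot and the paint-bot.  [the lower station: — | the upper station: the drill-bot, the pack-bot, the paint-bot, the scan-bot, the weld-bot]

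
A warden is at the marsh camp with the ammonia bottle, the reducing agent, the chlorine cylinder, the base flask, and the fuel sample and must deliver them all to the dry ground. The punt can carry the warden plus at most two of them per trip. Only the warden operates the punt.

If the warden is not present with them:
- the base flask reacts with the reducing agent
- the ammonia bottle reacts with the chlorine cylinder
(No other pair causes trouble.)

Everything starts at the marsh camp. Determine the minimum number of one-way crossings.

5

Counting alone: the warden can take at most 2 across per trip to the dry ground, so moving all 5 needs at least 3 loaded trips out, with a return between consecutive ones — at least 5 crossings.
The plan below uses exactly 5 crossings, so it is optimal:
1. Warden goes to the dry ground with the ammonia bottle and the reducing agent.
2. Warden goes back to the marsh camp alone.
3. Warden goes to the dry ground with the fuel sample.
4. Warden goes back to the marsh camp alone.
5. Warden goes to the dry ground with the base flask and the chlorine cylinder.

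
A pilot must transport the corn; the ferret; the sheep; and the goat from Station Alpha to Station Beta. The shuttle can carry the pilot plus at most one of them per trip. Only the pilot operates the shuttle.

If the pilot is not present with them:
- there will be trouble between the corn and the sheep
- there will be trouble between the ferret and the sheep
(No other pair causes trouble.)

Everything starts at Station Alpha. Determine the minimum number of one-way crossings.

9

Counting alone: the pilot can take at most 1 across per trip to Station Beta, so moving all 4 needs at least 4 loaded trips out, with a return between consecutive ones — at least 7 crossings.
The safety rule pushes this higher. Following every safe sequence of crossings, the most of the 4 that can be at Station Beta as the shuttle arrives there on crossing 7 is 3 — never all 4.
So no plan with fewer than 9 crossings exists, and this one achieves 9:
1. Pilot goes to Station Beta with the sheep.
2. Pilot goes back to Station Alpha alone.
3. Pilot goes to Station Beta with the corn.
4. Pilot goes back to Station Alpha with the sheep.
5. Pilot goes to Station Beta with the ferret.
6. Pilot goes back to Station Alpha alone.
7. Pilot goes to Station Beta with the goat.
8. Pilot goes back to Station Alpha alone.
9. Pilot goes to Station Beta with the sheep.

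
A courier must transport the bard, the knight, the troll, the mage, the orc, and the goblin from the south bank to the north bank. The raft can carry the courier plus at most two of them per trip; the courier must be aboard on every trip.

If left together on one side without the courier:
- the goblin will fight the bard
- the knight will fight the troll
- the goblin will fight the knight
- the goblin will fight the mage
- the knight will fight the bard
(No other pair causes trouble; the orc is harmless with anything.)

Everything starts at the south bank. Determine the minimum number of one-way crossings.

Counting alone: the courier can take at most 2 across per trip to the north bank, so moving all 6 needs at least 3 loaded trips out, with a return between consecutive ones — at least 5 crossings.
The safety rule pushes this higher. Following every safe sequence of crossings, the most of the 6 that can be at the north bank as the raft arrives there on crossings 5, 7 is 4, 5 respectively — never all 6.
So no plan with fewer than 9 crossings exists, and this one achieves 9:
1. Courier goes to the north bank with the goblin and the knight.
2. Courier goes back to the south bank with the knight.
3. Courier goes to the north bank with the bard and the troll.
4. Courier goes back to the south bank with the bard.
5. Courier goes to the north bank with the bard and the mage.
6. Courier goes back to the south bank with the goblin.
7. Courier goes to the north bank with the knight and the orc.
8. Courier goes back to the south bank with the knight.
9. Courier goes to the north bank with the goblin and the knight.

9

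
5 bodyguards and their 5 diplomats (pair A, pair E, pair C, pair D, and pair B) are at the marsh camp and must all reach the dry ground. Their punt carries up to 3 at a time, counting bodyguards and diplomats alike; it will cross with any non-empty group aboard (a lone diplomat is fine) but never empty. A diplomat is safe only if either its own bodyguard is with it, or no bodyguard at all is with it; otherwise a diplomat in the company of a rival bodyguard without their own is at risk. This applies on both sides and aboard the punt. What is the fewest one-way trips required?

Counting alone: each trip to the dry ground takes at most 3 across and each return brings at least 1 back, so after t trips out (and t−1 returns) at most 3t − (t−1) of the 10 are across; that first reaches 10 at t = 5, so at least 9 crossings are needed.
The safety rule pushes this higher. Following every safe sequence of crossings, the most of the 10 that can be at the dry ground as the punt arrives there on crossing 9 is 9 — never all 10.
So no plan with fewer than 11 crossings exists, and this one achieves 11:
1. bodyguard A and diplomat A cross → the dry ground.
2. bodyguard A crosses ← the marsh camp.
3. diplomat C, diplomat D, and diplomat E cross → the dry ground.
4. diplomat A crosses ← the marsh camp.
5. bodyguard C, bodyguard D, and bodyguard E cross → the dry ground.
6. bodyguard E and diplomat E cross ← the marsh camp.
7. bodyguard A, bodyguard B, and bodyguard E cross → the dry ground.
8. diplomat C crosses ← the marsh camp.
9. diplomat A and diplomat E cross → the dry ground.
10. diplomat A crosses ← the marsh camp.
11. diplomat A, diplomat B, and diplomat C cross → the dry ground.

11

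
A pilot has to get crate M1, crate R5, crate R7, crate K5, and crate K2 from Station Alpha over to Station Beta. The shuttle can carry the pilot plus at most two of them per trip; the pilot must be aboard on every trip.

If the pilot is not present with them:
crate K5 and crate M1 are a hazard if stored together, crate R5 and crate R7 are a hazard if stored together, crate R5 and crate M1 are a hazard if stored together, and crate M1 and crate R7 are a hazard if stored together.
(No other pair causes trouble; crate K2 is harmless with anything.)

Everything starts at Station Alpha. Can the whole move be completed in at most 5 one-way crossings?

No

Counting alone: the pilot can take at most 2 across per trip to Station Beta, so moving all 5 needs at least 3 loaded trips out, with a return between consecutive ones — at least 5 crossings.
The safety rule pushes this higher. Following every safe sequence of crossings, the most of the 5 that can be at Station Beta as the shuttle arrives there on crossing 5 is 4 — never all 5.
So the move cannot be finished within 5 crossings. (The shortest complete plan takes 7:)
1. Pilot goes to Station Beta with crate M1 and crate R5.  [Station Alpha: crate K2, crate K5, crate R7 | Station Beta: crate M1, crate R5]
2. Pilot goes back to Station Alpha with crate M1.  [Station Alpha: crate K2, crate K5, crate M1, crate R7 | Station Beta: crate R5]
3. Pilot goes to Station Beta with crate K5 and crate M1.  [Station Alpha: crate K2, crate R7 | Station Beta: crate K5, crate M1, crate R5]
4. Pilot goes back to Station Alpha with crate M1.  [Station Alpha: crate K2, crate M1, crate R7 | Station Beta: crate K5, crate R5]
5. Pilot goes to Station Beta with crate K2 and crate M1.  [Station Alpha: crate R7 | Station Beta: crate K2, crate K5, crate M1, crate R5]
6. Pilot goes back to Station Alpha with crate M1.  [Station Alpha: crate M1, crate R7 | Station Beta: crate K2, crate K5, crate R5]
7. Pilot goes to Station Beta with crate M1 and crate R7.  [Station Alpha: — | Station Beta: crate K2, crate K5, crate M1, crate R5, crate R7]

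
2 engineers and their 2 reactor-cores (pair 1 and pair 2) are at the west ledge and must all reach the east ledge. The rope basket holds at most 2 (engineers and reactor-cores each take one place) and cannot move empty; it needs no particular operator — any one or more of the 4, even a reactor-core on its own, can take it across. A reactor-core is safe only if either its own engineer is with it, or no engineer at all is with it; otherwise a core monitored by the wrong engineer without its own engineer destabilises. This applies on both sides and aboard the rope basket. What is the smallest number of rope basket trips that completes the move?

5

Counting alone: each trip to the east ledge takes at most 2 across and each return brings at least 1 back, so after t trips out (and t−1 returns) at most 2t − (t−1) of the 4 are across; that first reaches 4 at t = 3, so at least 5 crossings are needed.
The plan below uses exactly 5 crossings, so it is optimal:
1. engineer 1 and reactor-core 1 cross → the east ledge.
2. engineer 1 crosses ← the west ledge.
3. engineer 1 and engineer 2 cross → the east ledge.
4. engineer 2 crosses ← the west ledge.
5. engineer 2 and reactor-core 2 cross → the east ledge.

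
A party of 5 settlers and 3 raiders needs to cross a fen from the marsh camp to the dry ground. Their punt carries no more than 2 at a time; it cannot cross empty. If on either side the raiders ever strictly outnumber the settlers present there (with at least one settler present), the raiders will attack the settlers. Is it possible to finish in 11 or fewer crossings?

No

Counting alone: each trip to the dry ground takes at most 2 across and each return brings at least 1 back, so after t trips out (and t−1 returns) at most 2t − (t−1) of the 8 are across; that first reaches 8 at t = 7, so at least 13 crossings are needed.
Since 11 < 13, 11 crossings cannot be enough. (The shortest complete plan in fact takes 13:)
1. 2 raiders → the dry ground.  (the marsh camp: 5S 1R; the dry ground: 0S 2R)
2. 1 raider ← the marsh camp.  (the marsh camp: 5S 2R; the dry ground: 0S 1R)
3. 2 raiders → the dry ground.  (the marsh camp: 5S 0R; the dry ground: 0S 3R)
4. 1 raider ← the marsh camp.  (the marsh camp: 5S 1R; the dry ground: 0S 2R)
5. 2 settlers → the dry ground.  (the marsh camp: 3S 1R; the dry ground: 2S 2R)
6. 1 raider ← the marsh camp.  (the marsh camp: 3S 2R; the dry ground: 2S 1R)
7. 1 settler and 1 raider → the dry ground.  (the marsh camp: 2S 1R; the dry ground: 3S 2R)
8. 1 raider ← the marsh camp.  (the marsh camp: 2S 2R; the dry ground: 3S 1R)
9. 2 raiders → the dry ground.  (the marsh camp: 2S 0R; the dry ground: 3S 3R)
10. 1 raider ← the marsh camp.  (the marsh camp: 2S 1R; the dry ground: 3S 2R)
11. 1 settler and 1 raider → the dry ground.  (the marsh camp: 1S 0R; the dry ground: 4S 3R)
12. 1 raider ← the marsh camp.  (the marsh camp: 1S 1R; the dry ground: 4S 2R)
13. 1 settler and 1 raider → the dry ground.  (the marsh camp: 0S 0R; the dry ground: 5S 3R)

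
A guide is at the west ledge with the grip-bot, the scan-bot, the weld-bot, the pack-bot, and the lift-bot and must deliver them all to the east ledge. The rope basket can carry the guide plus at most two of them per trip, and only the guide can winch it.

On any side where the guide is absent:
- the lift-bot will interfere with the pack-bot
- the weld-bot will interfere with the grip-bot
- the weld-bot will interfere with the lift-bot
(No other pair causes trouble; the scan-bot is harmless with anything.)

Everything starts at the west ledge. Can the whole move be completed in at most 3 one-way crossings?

Counting alone: the guide can take at most 2 across per trip to the east ledge, so moving all 5 needs at least 3 loaded trips out, with a return between consecutive ones — at least 5 crossings.
Since 3 < 5, 3 crossings cannot be enough. (The shortest complete plan in fact takes 5:)
1. Guide goes to the east ledge with the grip-bot and the lift-bot.  [the west ledge: the pack-bot, the scan-bot, the weld-bot | the east ledge: the grip-bot, the lift-bot]
2. Guide goes back to the west ledge alone.  [the west ledge: the pack-bot, the scan-bot, the weld-bot | the east ledge: the grip-bot, the lift-bot]
3. Guide goes to the east ledge with the scan-bot.  [the west ledge: the pack-bot, the weld-bot | the east ledge: the grip-bot, the lift-bot, the scan-bot]
4. Guide goes back to the west ledge alone.  [the west ledge: the pack-bot, the weld-bot | the east ledge: the grip-bot, the lift-bot, the scan-bot]
5. Guide goes to the east ledge with the pack-bot and the weld-bot.  [the west ledge: — | the east ledge: the grip-bot, the lift-bot, the pack-bot, the scan-bot, the weld-bot]

No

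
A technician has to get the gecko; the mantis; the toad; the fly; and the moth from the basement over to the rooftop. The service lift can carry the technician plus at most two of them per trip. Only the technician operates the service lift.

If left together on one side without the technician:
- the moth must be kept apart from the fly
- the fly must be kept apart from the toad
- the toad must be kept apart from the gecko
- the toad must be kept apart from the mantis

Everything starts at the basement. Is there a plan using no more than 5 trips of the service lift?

Yes

Yes — this plan uses 5 crossings (≤ 5):
1. Technician goes to the rooftop with the fly and the toad.  [the basement: the gecko, the mantis, the moth | the rooftop: the fly, the toad]
2. Technician goes back to the basement with the toad.  [the basement: the gecko, the mantis, the moth, the toad | the rooftop: the fly]
3. Technician goes to the rooftop with the gecko and the mantis.  [the basement: the moth, the toad | the rooftop: the fly, the gecko, the mantis]
4. Technician goes back to the basement alone.  [the basement: the moth, the toad | the rooftop: the fly, the gecko, the mantis]
5. Technician goes to the rooftop with the moth and the toad.  [the basement: — | the rooftop: the fly, the gecko, the mantis, the moth, the toad]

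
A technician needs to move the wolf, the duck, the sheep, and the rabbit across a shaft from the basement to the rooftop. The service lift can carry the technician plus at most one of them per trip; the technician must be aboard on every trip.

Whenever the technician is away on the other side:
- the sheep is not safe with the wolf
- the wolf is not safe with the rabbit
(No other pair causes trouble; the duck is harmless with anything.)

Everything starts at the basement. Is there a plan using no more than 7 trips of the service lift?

No

Counting alone: the technician can take at most 1 across per trip to the rooftop, so moving all 4 needs at least 4 loaded trips out, with a return between consecutive ones — at least 7 crossings.
The safety rule pushes this higher. Following every safe sequence of crossings, the most of the 4 that can be at the rooftop as the service lift arrives there on crossing 7 is 3 — never all 4.
So the move cannot be finished within 7 crossings. (The shortest complete plan takes 9:)
1. Technician goes to the rooftop with the wolf.
2. Technician goes back to the basement alone.
3. Technician goes to the rooftop with the duck.
4. Technician goes back to the basement alone.
5. Technician goes to the rooftop with the sheep.
6. Technician goes back to the basement with the wolf.
7. Technician goes to the rooftop with the rabbit.
8. Technician goes back to the basement alone.
9. Technician goes to the rooftop with the wolf.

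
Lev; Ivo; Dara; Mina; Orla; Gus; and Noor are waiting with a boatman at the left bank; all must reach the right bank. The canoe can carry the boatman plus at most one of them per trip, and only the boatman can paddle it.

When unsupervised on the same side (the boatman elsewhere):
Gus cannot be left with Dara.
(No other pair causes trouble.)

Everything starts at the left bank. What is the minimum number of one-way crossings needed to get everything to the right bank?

Counting alone: the boatman can take at most 1 across per trip to the right bank, so moving all 7 needs at least 7 loaded trips out, with a return between consecutive ones — at least 13 crossings.
The plan below uses exactly 13 crossings, so it is optimal:
1. Boatman goes to the right bank with Dara.
2. Boatman goes back to the left bank alone.
3. Boatman goes to the right bank with Lev.
4. Boatman goes back to the left bank alone.
5. Boatman goes to the right bank with Ivo.
6. Boatman goes back to the left bank alone.
7. Boatman goes to the right bank with Mina.
8. Boatman goes back to the left bank alone.
9. Boatman goes to the right bank with Orla.
10. Boatman goes back to the left bank alone.
11. Boatman goes to the right bank with Noor.
12. Boatman goes back to the left bank alone.
13. Boatman goes to the right bank with Gus.

13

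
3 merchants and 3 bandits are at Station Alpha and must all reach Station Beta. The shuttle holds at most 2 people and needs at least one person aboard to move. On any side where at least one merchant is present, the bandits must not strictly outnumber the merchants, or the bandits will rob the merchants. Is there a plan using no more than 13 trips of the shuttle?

Yes — this plan uses 11 crossings (≤ 13):
1. 2 bandits → Station Beta.  (Station Alpha: 3M 1B; Station Beta: 0M 2B)
2. 1 bandit ← Station Alpha.  (Station Alpha: 3M 2B; Station Beta: 0M 1B)
3. 2 bandits → Station Beta.  (Station Alpha: 3M 0B; Station Beta: 0M 3B)
4. 1 bandit ← Station Alpha.  (Station Alpha: 3M 1B; Station Beta: 0M 2B)
5. 2 merchants → Station Beta.  (Station Alpha: 1M 1B; Station Beta: 2M 2B)
6. 1 merchant and 1 bandit ← Station Alpha.  (Station Alpha: 2M 2B; Station Beta: 1M 1B)
7. 2 merchants → Station Beta.  (Station Alpha: 0M 2B; Station Beta: 3M 1B)
8. 1 bandit ← Station Alpha.  (Station Alpha: 0M 3B; Station Beta: 3M 0B)
9. 2 bandits → Station Beta.  (Station Alpha: 0M 1B; Station Beta: 3M 2B)
10. 1 bandit ← Station Alpha.  (Station Alpha: 0M 2B; Station Beta: 3M 1B)
11. 2 bandits → Station Beta.  (Station Alpha: 0M 0B; Station Beta: 3M 3B)

Yes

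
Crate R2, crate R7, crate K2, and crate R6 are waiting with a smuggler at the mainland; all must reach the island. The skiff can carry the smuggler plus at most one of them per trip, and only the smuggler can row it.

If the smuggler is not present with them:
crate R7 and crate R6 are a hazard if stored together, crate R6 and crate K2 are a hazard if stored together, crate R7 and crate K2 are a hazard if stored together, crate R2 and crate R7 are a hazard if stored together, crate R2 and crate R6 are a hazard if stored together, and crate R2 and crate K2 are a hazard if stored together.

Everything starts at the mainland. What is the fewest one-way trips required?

Whatever the first load, the items left behind include a forbidden pair without the smuggler. No opening move is safe, so no plan exists.

impossible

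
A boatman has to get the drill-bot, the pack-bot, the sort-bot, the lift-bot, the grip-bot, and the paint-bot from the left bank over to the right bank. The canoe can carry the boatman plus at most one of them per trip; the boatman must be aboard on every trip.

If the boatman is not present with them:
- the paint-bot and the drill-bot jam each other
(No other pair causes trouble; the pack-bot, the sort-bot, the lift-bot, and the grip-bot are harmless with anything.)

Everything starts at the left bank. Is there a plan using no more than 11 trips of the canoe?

Yes

Yes — this plan uses 11 crossings (≤ 11):
1. Boatman goes to the right bank with the drill-bot.  [the left bank: the grip-bot, the lift-bot, the pack-bot, the paint-bot, the sort-bot | the right bank: the drill-bot]
2. Boatman goes back to the left bank alone.  [the left bank: the grip-bot, the lift-bot, the pack-bot, the paint-bot, the sort-bot | the right bank: the drill-bot]
3. Boatman goes to the right bank with the pack-bot.  [the left bank: the grip-bot, the lift-bot, the paint-bot, the sort-bot | the right bank: the drill-bot, the pack-bot]
4. Boatman goes back to the left bank alone.  [the left bank: the grip-bot, the lift-bot, the paint-bot, the sort-bot | the right bank: the drill-bot, the pack-bot]
5. Boatman goes to the right bank with the sort-bot.  [the left bank: the grip-bot, the lift-bot, the paint-bot | the right bank: the drill-bot, the pack-bot, the sort-bot]
6. Boatman goes back to the left bank alone.  [the left bank: the grip-bot, the lift-bot, the paint-bot | the right bank: the drill-bot, the pack-bot, the sort-bot]
7. Boatman goes to the right bank with the lift-bot.  [the left bank: the grip-bot, the paint-bot | the right bank: the drill-bot, the lift-bot, the pack-bot, the sort-bot]
8. Boatman goes back to the left bank alone.  [the left bank: the grip-bot, the paint-bot | the right bank: the drill-bot, the lift-bot, the pack-bot, the sort-bot]
9. Boatman goes to the right bank with the grip-bot.  [the left bank: the paint-bot | the right bank: the drill-bot, the grip-bot, the lift-bot, the pack-bot, the sort-bot]
10. Boatman goes back to the left bank alone.  [the left bank: the paint-bot | the right bank: the drill-bot, the grip-bot, the lift-bot, the pack-bot, the sort-bot]
11. Boatman goes to the right bank with the paint-bot.  [the left bank: — | the right bank: the drill-bot, the grip-bot, the lift-bot, the pack-bot, the paint-bot, the sort-bot]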